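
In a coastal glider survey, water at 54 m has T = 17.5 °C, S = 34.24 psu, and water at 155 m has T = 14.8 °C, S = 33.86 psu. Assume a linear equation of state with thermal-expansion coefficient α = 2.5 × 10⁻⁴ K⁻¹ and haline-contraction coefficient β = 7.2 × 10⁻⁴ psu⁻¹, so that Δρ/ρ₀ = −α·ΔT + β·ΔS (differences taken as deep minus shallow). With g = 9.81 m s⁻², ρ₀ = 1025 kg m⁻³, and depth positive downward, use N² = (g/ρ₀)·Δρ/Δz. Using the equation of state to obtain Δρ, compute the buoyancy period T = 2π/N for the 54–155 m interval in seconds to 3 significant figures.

ΔT = -2.7 K, ΔS = -0.38 psu (deep − shallow).
Δρ/ρ₀ = −αΔT + βΔS = 6.75 × 10⁻⁴ − 2.736 × 10⁻⁴ = 4.014 × 10⁻⁴, so Δρ ≈ 0.4114 kg m⁻³.
N² = (g/ρ₀)·Δρ/Δz = g·(Δρ/ρ₀)/Δz = 9.81 × 4.014 × 10⁻⁴ / 101 = 3.8987 × 10⁻⁵ s⁻².
N = √(3.8987 × 10⁻⁵) = 6.2440 × 10⁻³ rad s⁻¹ → T = 2π/N = 1.0063 × 10³ s ≈ 1.01 × 10³ s.

1.01 × 10³ s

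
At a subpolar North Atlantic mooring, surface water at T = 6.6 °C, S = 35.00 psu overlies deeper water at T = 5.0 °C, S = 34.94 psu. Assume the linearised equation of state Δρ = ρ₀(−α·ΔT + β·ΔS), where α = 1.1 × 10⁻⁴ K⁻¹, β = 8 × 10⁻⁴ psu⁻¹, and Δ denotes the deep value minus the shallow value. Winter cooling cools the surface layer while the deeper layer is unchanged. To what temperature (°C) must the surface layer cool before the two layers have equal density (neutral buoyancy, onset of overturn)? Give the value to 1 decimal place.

Neutral buoyancy requires Δρ = 0, i.e. −α(T_deep − T_surf′) + β(S_deep − S_surf) = 0.
T_surf′ = T_deep − (β/α)·ΔS = 5.0 − (8 × 10⁻⁴/1.1 × 10⁻⁴)·(-0.06) = 5.436 °C.
Cooling required: 6.6 − (5.436) = 1.164 °C.

5.4 °C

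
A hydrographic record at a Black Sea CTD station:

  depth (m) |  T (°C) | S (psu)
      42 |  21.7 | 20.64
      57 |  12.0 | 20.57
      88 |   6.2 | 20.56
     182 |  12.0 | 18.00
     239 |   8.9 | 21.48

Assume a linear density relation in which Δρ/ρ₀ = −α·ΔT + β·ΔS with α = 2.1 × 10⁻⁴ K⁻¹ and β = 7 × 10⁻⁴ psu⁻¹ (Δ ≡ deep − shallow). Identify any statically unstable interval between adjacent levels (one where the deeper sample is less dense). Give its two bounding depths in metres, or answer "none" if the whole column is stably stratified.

88–182 m

Evaluate Δρ/ρ₀ = −αΔT + βΔS across each adjacent pair:
  42–57 m: −αΔT+βΔS = −(2.1 × 10⁻⁴)(-9.7)+(7 × 10⁻⁴)(-0.07) = 2.0 × 10⁻³ → stable
  57–88 m: −αΔT+βΔS = −(2.1 × 10⁻⁴)(-5.8)+(7 × 10⁻⁴)(-0.01) = 1.2 × 10⁻³ → stable
  88–182 m: −αΔT+βΔS = −(2.1 × 10⁻⁴)(+5.8)+(7 × 10⁻⁴)(-2.56) = -3.0 × 10⁻³ → UNSTABLE
  182–239 m: −αΔT+βΔS = −(2.1 × 10⁻⁴)(-3.1)+(7 × 10⁻⁴)(+3.48) = 3.1 × 10⁻³ → stable
The 88–182 m interval has Δρ < 0: lighter water underlies denser water.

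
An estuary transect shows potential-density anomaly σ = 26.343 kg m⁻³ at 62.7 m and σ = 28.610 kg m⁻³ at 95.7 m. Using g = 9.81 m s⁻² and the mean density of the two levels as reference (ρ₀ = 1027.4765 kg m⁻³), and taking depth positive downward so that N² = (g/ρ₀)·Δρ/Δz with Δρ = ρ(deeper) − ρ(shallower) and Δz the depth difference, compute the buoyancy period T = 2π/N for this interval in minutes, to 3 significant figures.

4.09 min

Δρ = 1028.610 − 1026.343 = 2.267 kg m⁻³ over Δz = 95.7 − 62.7 = 33 m.
N² = (9.81/1027.4765) × (2.267/33) = 6.5590 × 10⁻⁴ s⁻².
N = √(6.5590 × 10⁻⁴) = 0.025611 rad s⁻¹, so T = 2π/N = 245.33 s = 4.0888 min ≈ 4.09 min.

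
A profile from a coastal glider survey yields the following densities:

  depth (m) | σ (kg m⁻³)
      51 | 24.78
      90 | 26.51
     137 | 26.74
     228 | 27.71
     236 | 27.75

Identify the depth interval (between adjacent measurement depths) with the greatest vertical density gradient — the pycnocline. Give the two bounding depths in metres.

Compute the density gradient over each adjacent pair:
  51–90 m: Δρ/Δz = 1.73/39 = 0.044 kg m⁻⁴
  90–137 m: Δρ/Δz = 0.23/47 = 4.9 × 10⁻³ kg m⁻⁴
  137–228 m: Δρ/Δz = 0.97/91 = 0.011 kg m⁻⁴
  228–236 m: Δρ/Δz = 0.04/8 = 5.0 × 10⁻³ kg m⁻⁴
The largest gradient is in the 51–90 m interval — the pycnocline.

51–90 m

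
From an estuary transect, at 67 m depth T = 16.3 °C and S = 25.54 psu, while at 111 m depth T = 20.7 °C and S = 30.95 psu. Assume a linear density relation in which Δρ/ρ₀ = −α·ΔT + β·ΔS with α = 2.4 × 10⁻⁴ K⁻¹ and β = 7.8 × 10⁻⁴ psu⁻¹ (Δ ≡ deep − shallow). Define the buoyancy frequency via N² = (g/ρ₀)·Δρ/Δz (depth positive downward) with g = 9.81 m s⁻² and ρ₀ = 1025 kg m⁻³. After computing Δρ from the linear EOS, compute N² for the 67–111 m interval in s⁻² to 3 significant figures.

7.05 × 10⁻⁴ s⁻²

ΔT = +4.4 K, ΔS = +5.41 psu (deep − shallow).
Δρ/ρ₀ = −αΔT + βΔS = -1.056 × 10⁻³ + 4.2198 × 10⁻³ = 3.1638 × 10⁻³, so Δρ ≈ 3.243 kg m⁻³.
N² = (g/ρ₀)·Δρ/Δz = g·(Δρ/ρ₀)/Δz = 9.81 × 3.1638 × 10⁻³ / 44 = 7.0538 × 10⁻⁴ s⁻² ≈ 7.05 × 10⁻⁴ s⁻².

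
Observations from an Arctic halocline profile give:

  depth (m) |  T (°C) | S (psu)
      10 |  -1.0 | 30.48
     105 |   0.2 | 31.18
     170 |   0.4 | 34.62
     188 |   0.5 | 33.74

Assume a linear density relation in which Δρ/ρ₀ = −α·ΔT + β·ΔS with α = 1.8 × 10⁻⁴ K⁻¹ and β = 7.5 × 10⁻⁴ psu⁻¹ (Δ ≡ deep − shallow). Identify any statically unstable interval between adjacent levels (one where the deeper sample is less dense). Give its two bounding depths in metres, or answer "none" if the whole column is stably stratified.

170–188 m

Evaluate Δρ/ρ₀ = −αΔT + βΔS across each adjacent pair:
  10–105 m: −αΔT+βΔS = −(1.8 × 10⁻⁴)(+1.2)+(7.5 × 10⁻⁴)(+0.70) = 3.1 × 10⁻⁴ → stable
  105–170 m: −αΔT+βΔS = −(1.8 × 10⁻⁴)(+0.2)+(7.5 × 10⁻⁴)(+3.44) = 2.5 × 10⁻³ → stable
  170–188 m: −αΔT+βΔS = −(1.8 × 10⁻⁴)(+0.1)+(7.5 × 10⁻⁴)(-0.88) = -6.8 × 10⁻⁴ → UNSTABLE
The 170–188 m interval has Δρ < 0: lighter water underlies denser water.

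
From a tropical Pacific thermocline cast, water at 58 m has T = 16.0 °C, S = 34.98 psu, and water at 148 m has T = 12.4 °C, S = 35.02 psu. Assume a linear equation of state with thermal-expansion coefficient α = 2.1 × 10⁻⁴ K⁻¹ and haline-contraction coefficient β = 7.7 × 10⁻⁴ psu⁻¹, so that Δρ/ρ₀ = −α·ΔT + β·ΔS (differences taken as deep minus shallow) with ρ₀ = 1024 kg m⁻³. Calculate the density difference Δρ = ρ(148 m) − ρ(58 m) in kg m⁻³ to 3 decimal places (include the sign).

+0.806 kg m⁻³

ΔT = -3.6 K, ΔS = +0.04 psu (deep − shallow).
Δρ/ρ₀ = −(2.1 × 10⁻⁴)(-3.6) + (7.7 × 10⁻⁴)(+0.04) = 7.868 × 10⁻⁴.
Δρ = 1024 × (7.868 × 10⁻⁴) = +0.806 kg m⁻³.
Positive Δρ: denser below, stable.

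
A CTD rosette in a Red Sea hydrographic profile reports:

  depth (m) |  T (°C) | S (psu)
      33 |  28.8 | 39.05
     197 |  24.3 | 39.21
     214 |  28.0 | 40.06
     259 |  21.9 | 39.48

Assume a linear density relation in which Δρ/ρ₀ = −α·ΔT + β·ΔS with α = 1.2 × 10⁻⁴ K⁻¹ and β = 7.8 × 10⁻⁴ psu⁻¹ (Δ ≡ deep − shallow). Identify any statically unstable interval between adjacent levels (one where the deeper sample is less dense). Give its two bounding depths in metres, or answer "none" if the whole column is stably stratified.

Evaluate Δρ/ρ₀ = −αΔT + βΔS across each adjacent pair:
  33–197 m: −αΔT+βΔS = −(1.2 × 10⁻⁴)(-4.5)+(7.8 × 10⁻⁴)(+0.16) = 6.6 × 10⁻⁴ → stable
  197–214 m: −αΔT+βΔS = −(1.2 × 10⁻⁴)(+3.7)+(7.8 × 10⁻⁴)(+0.85) = 2.2 × 10⁻⁴ → stable
  214–259 m: −αΔT+βΔS = −(1.2 × 10⁻⁴)(-6.1)+(7.8 × 10⁻⁴)(-0.58) = 2.8 × 10⁻⁴ → stable
Every interval has Δρ > 0: the column is stably stratified throughout.

none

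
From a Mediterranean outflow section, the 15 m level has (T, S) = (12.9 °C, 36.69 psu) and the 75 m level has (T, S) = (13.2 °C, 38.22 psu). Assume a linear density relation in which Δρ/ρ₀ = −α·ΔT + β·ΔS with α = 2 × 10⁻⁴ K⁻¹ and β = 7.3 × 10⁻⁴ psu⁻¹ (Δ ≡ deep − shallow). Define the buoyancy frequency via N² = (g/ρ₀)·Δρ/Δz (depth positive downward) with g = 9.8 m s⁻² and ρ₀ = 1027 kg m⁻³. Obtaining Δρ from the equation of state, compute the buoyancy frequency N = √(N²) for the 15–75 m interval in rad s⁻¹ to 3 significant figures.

ΔT = +0.3 K, ΔS = +1.53 psu (deep − shallow).
Δρ/ρ₀ = −αΔT + βΔS = -6.00 × 10⁻⁵ + 1.1169 × 10⁻³ = 1.0569 × 10⁻³, so Δρ ≈ 1.085 kg m⁻³.
N² = (g/ρ₀)·Δρ/Δz = g·(Δρ/ρ₀)/Δz = 9.8 × 1.0569 × 10⁻³ / 60 = 1.7263 × 10⁻⁴ s⁻².
N = √(1.7263 × 10⁻⁴) = 0.013139 rad s⁻¹ ≈ 0.0131 rad s⁻¹.

0.0131 rad s⁻¹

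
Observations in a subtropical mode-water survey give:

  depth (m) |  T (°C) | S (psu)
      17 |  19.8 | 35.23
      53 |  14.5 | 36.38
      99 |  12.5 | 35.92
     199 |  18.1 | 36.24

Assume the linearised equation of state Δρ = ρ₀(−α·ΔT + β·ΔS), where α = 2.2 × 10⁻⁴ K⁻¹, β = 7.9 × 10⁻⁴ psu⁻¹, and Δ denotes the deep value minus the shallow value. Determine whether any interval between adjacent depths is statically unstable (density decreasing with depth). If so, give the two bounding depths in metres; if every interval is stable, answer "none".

99–199 m

Evaluate Δρ/ρ₀ = −αΔT + βΔS across each adjacent pair:
  17–53 m: −αΔT+βΔS = −(2.2 × 10⁻⁴)(-5.3)+(7.9 × 10⁻⁴)(+1.15) = 2.1 × 10⁻³ → stable
  53–99 m: −αΔT+βΔS = −(2.2 × 10⁻⁴)(-2.0)+(7.9 × 10⁻⁴)(-0.46) = 7.7 × 10⁻⁵ → stable
  99–199 m: −αΔT+βΔS = −(2.2 × 10⁻⁴)(+5.6)+(7.9 × 10⁻⁴)(+0.32) = -9.8 × 10⁻⁴ → UNSTABLE
The 99–199 m interval has Δρ < 0: lighter water underlies denser water.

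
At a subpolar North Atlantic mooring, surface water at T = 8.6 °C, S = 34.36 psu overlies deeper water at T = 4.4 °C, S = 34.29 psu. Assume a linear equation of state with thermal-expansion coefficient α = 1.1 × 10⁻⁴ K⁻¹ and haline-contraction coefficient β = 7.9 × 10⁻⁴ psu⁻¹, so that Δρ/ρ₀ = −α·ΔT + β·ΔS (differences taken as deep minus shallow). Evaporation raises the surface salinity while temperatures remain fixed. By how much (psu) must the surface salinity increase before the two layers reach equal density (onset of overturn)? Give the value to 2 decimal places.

0.51 psu

Neutral buoyancy requires −α(T_deep − T_surf) + β(S_deep − S_surf′) = 0.
S_surf′ = S_deep − (α/β)·ΔT = 34.29 − (1.1 × 10⁻⁴/7.9 × 10⁻⁴)·(-4.2) = 34.8748 psu.
Increase required: 34.8748 − 34.36 = 0.5148 psu.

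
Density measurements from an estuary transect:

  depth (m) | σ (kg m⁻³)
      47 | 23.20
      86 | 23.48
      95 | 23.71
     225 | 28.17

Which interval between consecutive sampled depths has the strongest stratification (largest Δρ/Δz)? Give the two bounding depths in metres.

95–225 m

Compute the density gradient over each adjacent pair:
  47–86 m: Δρ/Δz = 0.28/39 = 7.2 × 10⁻³ kg m⁻⁴
  86–95 m: Δρ/Δz = 0.23/9 = 0.026 kg m⁻⁴
  95–225 m: Δρ/Δz = 4.46/130 = 0.034 kg m⁻⁴
The largest gradient is in the 95–225 m interval — the pycnocline.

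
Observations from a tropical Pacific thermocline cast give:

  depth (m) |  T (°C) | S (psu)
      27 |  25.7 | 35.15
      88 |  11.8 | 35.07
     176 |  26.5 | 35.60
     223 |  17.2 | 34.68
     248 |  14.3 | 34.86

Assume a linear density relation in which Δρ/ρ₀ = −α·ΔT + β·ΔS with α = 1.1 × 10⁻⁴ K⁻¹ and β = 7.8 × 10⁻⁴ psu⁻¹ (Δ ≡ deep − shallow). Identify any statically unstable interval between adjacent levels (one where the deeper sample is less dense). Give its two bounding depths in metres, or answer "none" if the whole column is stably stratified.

Evaluate Δρ/ρ₀ = −αΔT + βΔS across each adjacent pair:
  27–88 m: −αΔT+βΔS = −(1.1 × 10⁻⁴)(-13.9)+(7.8 × 10⁻⁴)(-0.08) = 1.5 × 10⁻³ → stable
  88–176 m: −αΔT+βΔS = −(1.1 × 10⁻⁴)(+14.7)+(7.8 × 10⁻⁴)(+0.53) = -1.2 × 10⁻³ → UNSTABLE
  176–223 m: −αΔT+βΔS = −(1.1 × 10⁻⁴)(-9.3)+(7.8 × 10⁻⁴)(-0.92) = 3.1 × 10⁻⁴ → stable
  223–248 m: −αΔT+βΔS = −(1.1 × 10⁻⁴)(-2.9)+(7.8 × 10⁻⁴)(+0.18) = 4.6 × 10⁻⁴ → stable
The 88–176 m interval has Δρ < 0: lighter water underlies denser water.

88–176 m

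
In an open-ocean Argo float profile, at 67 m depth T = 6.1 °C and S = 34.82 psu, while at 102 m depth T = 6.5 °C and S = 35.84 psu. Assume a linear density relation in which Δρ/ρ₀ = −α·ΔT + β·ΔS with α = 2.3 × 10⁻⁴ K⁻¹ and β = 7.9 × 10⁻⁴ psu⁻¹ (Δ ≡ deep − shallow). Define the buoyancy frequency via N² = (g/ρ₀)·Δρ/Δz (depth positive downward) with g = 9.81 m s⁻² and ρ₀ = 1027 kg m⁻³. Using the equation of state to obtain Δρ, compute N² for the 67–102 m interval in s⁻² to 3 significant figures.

ΔT = +0.4 K, ΔS = +1.02 psu (deep − shallow).
Δρ/ρ₀ = −αΔT + βΔS = -9.20 × 10⁻⁵ + 8.058 × 10⁻⁴ = 7.138 × 10⁻⁴, so Δρ ≈ 0.7331 kg m⁻³.
N² = (g/ρ₀)·Δρ/Δz = g·(Δρ/ρ₀)/Δz = 9.81 × 7.138 × 10⁻⁴ / 35 = 2.0007 × 10⁻⁴ s⁻² ≈ 2.00 × 10⁻⁴ s⁻².

2.00 × 10⁻⁴ s⁻²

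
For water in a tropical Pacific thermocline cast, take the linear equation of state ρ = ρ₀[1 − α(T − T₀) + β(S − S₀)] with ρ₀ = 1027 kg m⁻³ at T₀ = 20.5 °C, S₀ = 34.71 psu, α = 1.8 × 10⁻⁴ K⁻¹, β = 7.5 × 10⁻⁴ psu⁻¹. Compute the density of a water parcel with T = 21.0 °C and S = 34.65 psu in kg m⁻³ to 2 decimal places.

T − T₀ = +0.5 K, S − S₀ = -0.06 psu.
Bracket = 1 − α·(+0.5) + β·(-0.06) = 1 + (-1.35 × 10⁻⁴) = 0.9998650.
ρ = 1027 × 0.9998650 = 1026.86 kg m⁻³.

1026.86 kg m⁻³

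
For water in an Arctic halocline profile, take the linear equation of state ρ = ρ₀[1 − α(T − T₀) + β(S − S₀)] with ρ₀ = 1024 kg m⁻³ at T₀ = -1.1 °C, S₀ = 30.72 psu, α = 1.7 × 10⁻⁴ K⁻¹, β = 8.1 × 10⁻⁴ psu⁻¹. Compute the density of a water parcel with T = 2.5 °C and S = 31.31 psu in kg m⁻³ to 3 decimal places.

1023.863 kg m⁻³

T − T₀ = +3.6 K, S − S₀ = +0.59 psu.
Bracket = 1 − α·(+3.6) + β·(+0.59) = 1 + (-1.341 × 10⁻⁴) = 0.9998659.
ρ = 1024 × 0.9998659 = 1023.863 kg m⁻³.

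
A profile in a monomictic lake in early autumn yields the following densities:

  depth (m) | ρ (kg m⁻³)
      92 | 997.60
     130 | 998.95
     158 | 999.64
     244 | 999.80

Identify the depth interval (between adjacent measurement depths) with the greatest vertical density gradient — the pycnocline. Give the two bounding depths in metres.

92–130 m

Compute the density gradient over each adjacent pair:
  92–130 m: Δρ/Δz = 1.35/38 = 0.036 kg m⁻⁴
  130–158 m: Δρ/Δz = 0.69/28 = 0.025 kg m⁻⁴
  158–244 m: Δρ/Δz = 0.16/86 = 1.9 × 10⁻³ kg m⁻⁴
The largest gradient is in the 92–130 m interval — the pycnocline.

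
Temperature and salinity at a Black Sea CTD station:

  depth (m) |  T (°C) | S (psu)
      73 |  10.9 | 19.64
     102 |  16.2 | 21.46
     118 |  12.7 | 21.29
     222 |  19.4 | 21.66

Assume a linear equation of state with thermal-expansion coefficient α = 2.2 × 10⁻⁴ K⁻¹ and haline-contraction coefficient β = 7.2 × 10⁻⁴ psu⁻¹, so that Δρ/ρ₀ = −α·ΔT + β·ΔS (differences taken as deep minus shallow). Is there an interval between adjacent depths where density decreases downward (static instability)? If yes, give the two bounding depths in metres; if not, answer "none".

118–222 m

Evaluate Δρ/ρ₀ = −αΔT + βΔS across each adjacent pair:
  73–102 m: −αΔT+βΔS = −(2.2 × 10⁻⁴)(+5.3)+(7.2 × 10⁻⁴)(+1.82) = 1.4 × 10⁻⁴ → stable
  102–118 m: −αΔT+βΔS = −(2.2 × 10⁻⁴)(-3.5)+(7.2 × 10⁻⁴)(-0.17) = 6.5 × 10⁻⁴ → stable
  118–222 m: −αΔT+βΔS = −(2.2 × 10⁻⁴)(+6.7)+(7.2 × 10⁻⁴)(+0.37) = -1.2 × 10⁻³ → UNSTABLE
The 118–222 m interval has Δρ < 0: lighter water underlies denser water.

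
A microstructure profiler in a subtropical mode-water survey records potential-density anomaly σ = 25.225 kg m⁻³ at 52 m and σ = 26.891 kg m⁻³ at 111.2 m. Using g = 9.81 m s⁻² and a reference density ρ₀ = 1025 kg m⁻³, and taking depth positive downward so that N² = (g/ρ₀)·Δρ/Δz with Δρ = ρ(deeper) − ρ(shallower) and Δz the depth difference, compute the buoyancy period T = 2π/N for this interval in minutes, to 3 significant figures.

6.38 min

Δρ = 1026.891 − 1025.225 = 1.666 kg m⁻³ over Δz = 111.2 − 52 = 59.2 m.
N² = (9.81/1025) × (1.666/59.2) = 2.6934 × 10⁻⁴ s⁻².
N = √(2.6934 × 10⁻⁴) = 0.016412 rad s⁻¹, so T = 2π/N = 382.84 s = 6.3807 min ≈ 6.38 min.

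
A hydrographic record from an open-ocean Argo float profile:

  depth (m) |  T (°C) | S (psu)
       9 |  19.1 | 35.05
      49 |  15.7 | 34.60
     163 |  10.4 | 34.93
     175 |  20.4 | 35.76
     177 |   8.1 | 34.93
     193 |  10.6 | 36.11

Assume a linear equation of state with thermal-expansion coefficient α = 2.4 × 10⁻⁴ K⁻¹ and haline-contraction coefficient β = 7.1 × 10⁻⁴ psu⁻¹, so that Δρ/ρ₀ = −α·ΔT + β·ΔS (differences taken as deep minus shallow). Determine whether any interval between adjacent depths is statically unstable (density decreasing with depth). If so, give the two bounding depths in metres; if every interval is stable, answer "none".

Evaluate Δρ/ρ₀ = −αΔT + βΔS across each adjacent pair:
  9–49 m: −αΔT+βΔS = −(2.4 × 10⁻⁴)(-3.4)+(7.1 × 10⁻⁴)(-0.45) = 5.0 × 10⁻⁴ → stable
  49–163 m: −αΔT+βΔS = −(2.4 × 10⁻⁴)(-5.3)+(7.1 × 10⁻⁴)(+0.33) = 1.5 × 10⁻³ → stable
  163–175 m: −αΔT+βΔS = −(2.4 × 10⁻⁴)(+10.0)+(7.1 × 10⁻⁴)(+0.83) = -1.8 × 10⁻³ → UNSTABLE
  175–177 m: −αΔT+βΔS = −(2.4 × 10⁻⁴)(-12.3)+(7.1 × 10⁻⁴)(-0.83) = 2.4 × 10⁻³ → stable
  177–193 m: −αΔT+βΔS = −(2.4 × 10⁻⁴)(+2.5)+(7.1 × 10⁻⁴)(+1.18) = 2.4 × 10⁻⁴ → stable
The 163–175 m interval has Δρ < 0: lighter water underlies denser water.

163–175 m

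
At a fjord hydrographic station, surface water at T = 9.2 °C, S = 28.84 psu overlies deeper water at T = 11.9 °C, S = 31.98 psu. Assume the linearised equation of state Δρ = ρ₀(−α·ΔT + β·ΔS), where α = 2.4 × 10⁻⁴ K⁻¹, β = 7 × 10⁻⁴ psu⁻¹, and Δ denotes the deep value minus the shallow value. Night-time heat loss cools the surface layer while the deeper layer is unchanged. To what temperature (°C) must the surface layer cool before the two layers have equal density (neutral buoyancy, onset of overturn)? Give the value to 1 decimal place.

Neutral buoyancy requires Δρ = 0, i.e. −α(T_deep − T_surf′) + β(S_deep − S_surf) = 0.
T_surf′ = T_deep − (β/α)·ΔS = 11.9 − (7 × 10⁻⁴/2.4 × 10⁻⁴)·(+3.14) = 2.742 °C.
Cooling required: 9.2 − (2.742) = 6.458 °C.

2.7 °C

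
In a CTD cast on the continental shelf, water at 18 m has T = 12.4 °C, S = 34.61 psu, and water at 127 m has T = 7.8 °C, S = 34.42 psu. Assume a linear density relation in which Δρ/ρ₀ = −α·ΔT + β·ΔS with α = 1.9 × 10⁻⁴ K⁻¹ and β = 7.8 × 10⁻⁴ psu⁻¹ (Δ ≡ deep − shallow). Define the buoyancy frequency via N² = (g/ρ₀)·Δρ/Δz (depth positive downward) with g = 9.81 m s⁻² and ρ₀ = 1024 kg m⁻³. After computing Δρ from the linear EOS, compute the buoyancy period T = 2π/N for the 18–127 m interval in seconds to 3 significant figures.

ΔT = -4.6 K, ΔS = -0.19 psu (deep − shallow).
Δρ/ρ₀ = −αΔT + βΔS = 8.74 × 10⁻⁴ − 1.482 × 10⁻⁴ = 7.258 × 10⁻⁴, so Δρ ≈ 0.7432 kg m⁻³.
N² = (g/ρ₀)·Δρ/Δz = g·(Δρ/ρ₀)/Δz = 9.81 × 7.258 × 10⁻⁴ / 109 = 6.5322 × 10⁻⁵ s⁻².
N = √(6.5322 × 10⁻⁵) = 8.0822 × 10⁻³ rad s⁻¹ → T = 2π/N = 777.41 s ≈ 777 s.

777 s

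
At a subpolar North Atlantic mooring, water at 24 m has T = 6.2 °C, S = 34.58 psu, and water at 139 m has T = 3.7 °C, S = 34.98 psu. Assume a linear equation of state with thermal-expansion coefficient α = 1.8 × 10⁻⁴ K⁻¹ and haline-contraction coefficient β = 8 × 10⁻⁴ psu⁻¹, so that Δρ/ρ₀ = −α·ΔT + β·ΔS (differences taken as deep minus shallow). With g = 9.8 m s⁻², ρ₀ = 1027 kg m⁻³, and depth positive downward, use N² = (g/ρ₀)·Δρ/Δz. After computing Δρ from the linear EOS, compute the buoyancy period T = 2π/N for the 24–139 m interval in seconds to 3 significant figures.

ΔT = -2.5 K, ΔS = +0.40 psu (deep − shallow).
Δρ/ρ₀ = −αΔT + βΔS = 4.50 × 10⁻⁴ + 3.20 × 10⁻⁴ = 7.70 × 10⁻⁴, so Δρ ≈ 0.7908 kg m⁻³.
N² = (g/ρ₀)·Δρ/Δz = g·(Δρ/ρ₀)/Δz = 9.8 × 7.70 × 10⁻⁴ / 115 = 6.5617 × 10⁻⁵ s⁻².
N = √(6.5617 × 10⁻⁵) = 8.1004 × 10⁻³ rad s⁻¹ → T = 2π/N = 775.66 s ≈ 776 s.

776 s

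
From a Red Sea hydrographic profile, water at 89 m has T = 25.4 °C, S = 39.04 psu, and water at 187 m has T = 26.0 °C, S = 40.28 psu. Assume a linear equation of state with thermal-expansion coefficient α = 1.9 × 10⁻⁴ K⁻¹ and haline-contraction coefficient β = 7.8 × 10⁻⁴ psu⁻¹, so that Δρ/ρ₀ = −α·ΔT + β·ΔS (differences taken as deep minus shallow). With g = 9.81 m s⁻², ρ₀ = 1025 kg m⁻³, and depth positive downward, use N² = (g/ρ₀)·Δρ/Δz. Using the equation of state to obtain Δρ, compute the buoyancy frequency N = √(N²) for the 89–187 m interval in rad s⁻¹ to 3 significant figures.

ΔT = +0.6 K, ΔS = +1.24 psu (deep − shallow).
Δρ/ρ₀ = −αΔT + βΔS = -1.14 × 10⁻⁴ + 9.672 × 10⁻⁴ = 8.532 × 10⁻⁴, so Δρ ≈ 0.8745 kg m⁻³.
N² = (g/ρ₀)·Δρ/Δz = g·(Δρ/ρ₀)/Δz = 9.81 × 8.532 × 10⁻⁴ / 98 = 8.5407 × 10⁻⁵ s⁻².
N = √(8.5407 × 10⁻⁵) = 9.2416 × 10⁻³ rad s⁻¹ ≈ 9.24 × 10⁻³ rad s⁻¹.

9.24 × 10⁻³ rad s⁻¹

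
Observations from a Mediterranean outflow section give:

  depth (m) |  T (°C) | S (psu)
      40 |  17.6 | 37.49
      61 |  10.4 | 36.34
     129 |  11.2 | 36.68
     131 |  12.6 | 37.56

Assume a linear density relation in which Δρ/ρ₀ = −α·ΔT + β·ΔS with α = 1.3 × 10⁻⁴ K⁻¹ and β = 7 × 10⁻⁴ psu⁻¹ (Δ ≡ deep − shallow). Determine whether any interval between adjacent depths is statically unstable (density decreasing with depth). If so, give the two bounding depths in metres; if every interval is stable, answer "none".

none

Evaluate Δρ/ρ₀ = −αΔT + βΔS across each adjacent pair:
  40–61 m: −αΔT+βΔS = −(1.3 × 10⁻⁴)(-7.2)+(7 × 10⁻⁴)(-1.15) = 1.3 × 10⁻⁴ → stable
  61–129 m: −αΔT+βΔS = −(1.3 × 10⁻⁴)(+0.8)+(7 × 10⁻⁴)(+0.34) = 1.3 × 10⁻⁴ → stable
  129–131 m: −αΔT+βΔS = −(1.3 × 10⁻⁴)(+1.4)+(7 × 10⁻⁴)(+0.88) = 4.3 × 10⁻⁴ → stable
Every interval has Δρ > 0: the column is stably stratified throughout.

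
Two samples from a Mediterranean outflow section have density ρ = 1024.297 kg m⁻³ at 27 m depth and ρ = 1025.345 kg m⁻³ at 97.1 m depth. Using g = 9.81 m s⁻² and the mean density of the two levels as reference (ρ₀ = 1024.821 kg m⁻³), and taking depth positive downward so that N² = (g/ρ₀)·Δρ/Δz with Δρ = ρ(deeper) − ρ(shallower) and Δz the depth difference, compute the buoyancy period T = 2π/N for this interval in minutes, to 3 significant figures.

Δρ = 1025.345 − 1024.297 = 1.048 kg m⁻³ over Δz = 97.1 − 27 = 70.1 m.
N² = (9.81/1024.821) × (1.048/70.1) = 1.4311 × 10⁻⁴ s⁻².
N = √(1.4311 × 10⁻⁴) = 0.011963 rad s⁻¹, so T = 2π/N = 525.22 s = 8.7537 min ≈ 8.75 min.

8.75 min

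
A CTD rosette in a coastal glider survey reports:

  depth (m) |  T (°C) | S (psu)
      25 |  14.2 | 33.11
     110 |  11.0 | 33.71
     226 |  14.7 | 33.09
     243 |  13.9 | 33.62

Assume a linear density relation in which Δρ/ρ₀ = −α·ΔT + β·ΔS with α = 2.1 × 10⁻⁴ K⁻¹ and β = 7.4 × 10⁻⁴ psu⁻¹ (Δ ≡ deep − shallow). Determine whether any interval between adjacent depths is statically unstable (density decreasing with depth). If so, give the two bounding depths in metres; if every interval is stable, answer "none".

110–226 m

Evaluate Δρ/ρ₀ = −αΔT + βΔS across each adjacent pair:
  25–110 m: −αΔT+βΔS = −(2.1 × 10⁻⁴)(-3.2)+(7.4 × 10⁻⁴)(+0.60) = 1.1 × 10⁻³ → stable
  110–226 m: −αΔT+βΔS = −(2.1 × 10⁻⁴)(+3.7)+(7.4 × 10⁻⁴)(-0.62) = -1.2 × 10⁻³ → UNSTABLE
  226–243 m: −αΔT+βΔS = −(2.1 × 10⁻⁴)(-0.8)+(7.4 × 10⁻⁴)(+0.53) = 5.6 × 10⁻⁴ → stable
The 110–226 m interval has Δρ < 0: lighter water underlies denser water.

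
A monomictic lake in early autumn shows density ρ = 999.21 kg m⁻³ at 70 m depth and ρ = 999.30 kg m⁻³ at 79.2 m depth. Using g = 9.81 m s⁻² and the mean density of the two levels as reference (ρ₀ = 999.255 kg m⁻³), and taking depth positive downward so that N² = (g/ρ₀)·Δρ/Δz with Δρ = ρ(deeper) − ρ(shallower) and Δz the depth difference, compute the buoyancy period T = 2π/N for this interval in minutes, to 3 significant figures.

Δρ = 999.30 − 999.21 = 0.09 kg m⁻³ over Δz = 79.2 − 70 = 9.2 m.
N² = (9.81/999.255) × (0.09/9.2) = 9.6039 × 10⁻⁵ s⁻².
N = √(9.6039 × 10⁻⁵) = 9.7999 × 10⁻³ rad s⁻¹, so T = 2π/N = 641.15 s = 10.686 min ≈ 10.7 min.
A positive N² confirms static stability across the interval.

10.7 min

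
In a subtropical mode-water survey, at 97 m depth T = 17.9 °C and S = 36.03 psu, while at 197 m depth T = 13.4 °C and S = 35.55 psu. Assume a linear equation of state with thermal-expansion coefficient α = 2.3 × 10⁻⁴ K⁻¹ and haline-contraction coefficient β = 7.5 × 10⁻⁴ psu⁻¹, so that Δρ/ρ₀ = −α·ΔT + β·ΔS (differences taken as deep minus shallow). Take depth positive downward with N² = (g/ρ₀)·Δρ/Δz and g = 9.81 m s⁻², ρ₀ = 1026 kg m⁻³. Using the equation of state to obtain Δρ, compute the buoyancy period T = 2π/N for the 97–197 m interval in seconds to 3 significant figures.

772 s

ΔT = -4.5 K, ΔS = -0.48 psu (deep − shallow).
Δρ/ρ₀ = −αΔT + βΔS = 1.035 × 10⁻³ − 3.60 × 10⁻⁴ = 6.75 × 10⁻⁴, so Δρ ≈ 0.6926 kg m⁻³.
N² = (g/ρ₀)·Δρ/Δz = g·(Δρ/ρ₀)/Δz = 9.81 × 6.75 × 10⁻⁴ / 100 = 6.6218 × 10⁻⁵ s⁻².
N = √(6.6218 × 10⁻⁵) = 8.1374 × 10⁻³ rad s⁻¹ → T = 2π/N = 772.14 s ≈ 772 s.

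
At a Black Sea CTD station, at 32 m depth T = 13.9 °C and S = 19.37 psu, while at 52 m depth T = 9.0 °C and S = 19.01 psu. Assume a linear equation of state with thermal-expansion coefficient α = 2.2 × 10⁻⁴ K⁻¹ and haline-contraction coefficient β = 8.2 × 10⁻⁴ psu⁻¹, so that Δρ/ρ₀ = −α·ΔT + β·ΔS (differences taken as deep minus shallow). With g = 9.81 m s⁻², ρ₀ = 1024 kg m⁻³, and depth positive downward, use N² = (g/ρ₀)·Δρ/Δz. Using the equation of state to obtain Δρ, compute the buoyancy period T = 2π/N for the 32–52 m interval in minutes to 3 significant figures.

5.34 min

ΔT = -4.9 K, ΔS = -0.36 psu (deep − shallow).
Δρ/ρ₀ = −αΔT + βΔS = 1.078 × 10⁻³ − 2.952 × 10⁻⁴ = 7.828 × 10⁻⁴, so Δρ ≈ 0.8016 kg m⁻³.
N² = (g/ρ₀)·Δρ/Δz = g·(Δρ/ρ₀)/Δz = 9.81 × 7.828 × 10⁻⁴ / 20 = 3.8396 × 10⁻⁴ s⁻².
N = √(3.8396 × 10⁻⁴) = 0.019595 rad s⁻¹ → T = 2π/N = 320.65 s = 5.3442 min ≈ 5.34 min.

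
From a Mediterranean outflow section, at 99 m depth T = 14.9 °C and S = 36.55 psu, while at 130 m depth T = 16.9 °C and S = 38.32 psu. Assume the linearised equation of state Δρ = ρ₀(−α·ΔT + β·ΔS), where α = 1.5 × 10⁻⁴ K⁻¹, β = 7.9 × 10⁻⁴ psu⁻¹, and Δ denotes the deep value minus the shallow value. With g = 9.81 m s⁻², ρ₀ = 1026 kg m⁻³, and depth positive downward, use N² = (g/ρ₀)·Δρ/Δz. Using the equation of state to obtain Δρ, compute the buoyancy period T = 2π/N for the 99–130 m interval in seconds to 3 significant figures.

ΔT = +2.0 K, ΔS = +1.77 psu (deep − shallow).
Δρ/ρ₀ = −αΔT + βΔS = -3.00 × 10⁻⁴ + 1.3983 × 10⁻³ = 1.0983 × 10⁻³, so Δρ ≈ 1.127 kg m⁻³.
N² = (g/ρ₀)·Δρ/Δz = g·(Δρ/ρ₀)/Δz = 9.81 × 1.0983 × 10⁻³ / 31 = 3.4756 × 10⁻⁴ s⁻².
N = √(3.4756 × 10⁻⁴) = 0.018643 rad s⁻¹ → T = 2π/N = 337.03 s ≈ 337 s.

337 s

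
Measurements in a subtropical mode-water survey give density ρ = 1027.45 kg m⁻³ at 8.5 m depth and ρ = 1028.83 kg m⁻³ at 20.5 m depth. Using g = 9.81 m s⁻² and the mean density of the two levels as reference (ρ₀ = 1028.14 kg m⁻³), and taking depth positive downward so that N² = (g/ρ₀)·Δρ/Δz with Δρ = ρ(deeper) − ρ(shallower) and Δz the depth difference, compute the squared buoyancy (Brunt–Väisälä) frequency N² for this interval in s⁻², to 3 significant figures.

1.10 × 10⁻³ s⁻²

Δρ = 1028.83 − 1027.45 = 1.38 kg m⁻³ over Δz = 20.5 − 8.5 = 12 m.
N² = (9.81/1028.14) × (1.38/12) = 1.0973 × 10⁻³ s⁻² ≈ 1.10 × 10⁻³ s⁻².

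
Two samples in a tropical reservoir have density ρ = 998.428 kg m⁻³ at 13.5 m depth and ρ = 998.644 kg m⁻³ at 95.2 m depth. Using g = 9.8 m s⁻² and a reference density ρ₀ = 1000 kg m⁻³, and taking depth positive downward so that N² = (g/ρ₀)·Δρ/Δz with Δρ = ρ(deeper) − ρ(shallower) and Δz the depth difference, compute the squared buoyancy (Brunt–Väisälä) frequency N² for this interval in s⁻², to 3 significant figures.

2.59 × 10⁻⁵ s⁻²

Δρ = 998.644 − 998.428 = 0.216 kg m⁻³ over Δz = 95.2 − 13.5 = 81.7 m.
N² = (9.8/1000) × (0.216/81.7) = 2.5909 × 10⁻⁵ s⁻² ≈ 2.59 × 10⁻⁵ s⁻².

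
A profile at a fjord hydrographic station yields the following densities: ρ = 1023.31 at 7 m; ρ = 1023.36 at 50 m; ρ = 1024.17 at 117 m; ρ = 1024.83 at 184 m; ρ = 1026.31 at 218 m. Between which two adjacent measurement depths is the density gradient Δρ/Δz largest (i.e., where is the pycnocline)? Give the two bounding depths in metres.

Compute the density gradient over each adjacent pair:
  7–50 m: Δρ/Δz = 0.05/43 = 1.2 × 10⁻³ kg m⁻⁴
  50–117 m: Δρ/Δz = 0.81/67 = 0.012 kg m⁻⁴
  117–184 m: Δρ/Δz = 0.66/67 = 9.9 × 10⁻³ kg m⁻⁴
  184–218 m: Δρ/Δz = 1.48/34 = 0.044 kg m⁻⁴
The largest gradient is in the 184–218 m interval — the pycnocline.

184–218 m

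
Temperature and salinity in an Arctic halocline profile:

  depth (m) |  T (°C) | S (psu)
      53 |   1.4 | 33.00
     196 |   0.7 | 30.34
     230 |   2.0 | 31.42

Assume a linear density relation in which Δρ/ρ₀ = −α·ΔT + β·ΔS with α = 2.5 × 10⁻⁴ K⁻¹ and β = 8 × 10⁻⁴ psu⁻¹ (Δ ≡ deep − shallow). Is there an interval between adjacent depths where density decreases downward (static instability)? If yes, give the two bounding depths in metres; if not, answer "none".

Evaluate Δρ/ρ₀ = −αΔT + βΔS across each adjacent pair:
  53–196 m: −αΔT+βΔS = −(2.5 × 10⁻⁴)(-0.7)+(8 × 10⁻⁴)(-2.66) = -2.0 × 10⁻³ → UNSTABLE
  196–230 m: −αΔT+βΔS = −(2.5 × 10⁻⁴)(+1.3)+(8 × 10⁻⁴)(+1.08) = 5.4 × 10⁻⁴ → stable
The 53–196 m interval has Δρ < 0: lighter water underlies denser water.

53–196 m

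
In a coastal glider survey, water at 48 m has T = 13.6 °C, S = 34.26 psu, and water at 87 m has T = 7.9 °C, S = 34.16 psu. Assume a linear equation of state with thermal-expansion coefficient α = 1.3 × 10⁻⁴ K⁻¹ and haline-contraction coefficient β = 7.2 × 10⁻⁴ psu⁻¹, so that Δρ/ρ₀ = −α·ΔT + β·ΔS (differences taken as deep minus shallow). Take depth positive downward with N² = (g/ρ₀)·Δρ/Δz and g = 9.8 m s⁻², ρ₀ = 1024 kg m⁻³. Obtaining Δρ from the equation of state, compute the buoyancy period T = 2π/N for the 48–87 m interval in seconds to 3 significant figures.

485 s

ΔT = -5.7 K, ΔS = -0.10 psu (deep − shallow).
Δρ/ρ₀ = −αΔT + βΔS = 7.41 × 10⁻⁴ − 7.20 × 10⁻⁵ = 6.69 × 10⁻⁴, so Δρ ≈ 0.6851 kg m⁻³.
N² = (g/ρ₀)·Δρ/Δz = g·(Δρ/ρ₀)/Δz = 9.8 × 6.69 × 10⁻⁴ / 39 = 1.6811 × 10⁻⁴ s⁻².
N = √(1.6811 × 10⁻⁴) = 0.012966 rad s⁻¹ → T = 2π/N = 484.59 s ≈ 485 s.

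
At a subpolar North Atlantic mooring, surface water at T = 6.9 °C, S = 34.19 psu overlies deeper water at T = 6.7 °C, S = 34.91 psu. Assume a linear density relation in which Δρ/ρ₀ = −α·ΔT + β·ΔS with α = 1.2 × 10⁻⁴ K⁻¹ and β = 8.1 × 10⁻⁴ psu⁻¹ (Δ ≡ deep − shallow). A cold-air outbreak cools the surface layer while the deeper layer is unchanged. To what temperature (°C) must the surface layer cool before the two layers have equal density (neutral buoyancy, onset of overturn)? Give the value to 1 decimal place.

Neutral buoyancy requires Δρ = 0, i.e. −α(T_deep − T_surf′) + β(S_deep − S_surf) = 0.
T_surf′ = T_deep − (β/α)·ΔS = 6.7 − (8.1 × 10⁻⁴/1.2 × 10⁻⁴)·(+0.72) = 1.840 °C.
Cooling required: 6.9 − (1.840) = 5.060 °C.

1.8 °C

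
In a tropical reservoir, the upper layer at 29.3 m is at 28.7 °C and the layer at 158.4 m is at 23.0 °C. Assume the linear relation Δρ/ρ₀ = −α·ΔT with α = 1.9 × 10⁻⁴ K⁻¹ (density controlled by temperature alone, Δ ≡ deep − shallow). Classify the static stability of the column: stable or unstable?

stable

ΔT = 23.0 − 28.7 = -5.7 K, so Δρ/ρ₀ = −αΔT = 1.083 × 10⁻³.
Δρ/ρ₀ > 0, so Δρ > 0: deeper water is denser → statically stable.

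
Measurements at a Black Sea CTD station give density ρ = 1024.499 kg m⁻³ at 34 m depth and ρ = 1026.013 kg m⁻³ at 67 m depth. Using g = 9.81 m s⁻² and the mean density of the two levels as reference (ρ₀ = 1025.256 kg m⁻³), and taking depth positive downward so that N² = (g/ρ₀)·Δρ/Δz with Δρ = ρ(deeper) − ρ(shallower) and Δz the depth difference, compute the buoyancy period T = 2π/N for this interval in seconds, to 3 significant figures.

300 s

Δρ = 1026.013 − 1024.499 = 1.514 kg m⁻³ over Δz = 67 − 34 = 33 m.
N² = (9.81/1025.256) × (1.514/33) = 4.3898 × 10⁻⁴ s⁻².
N = √(4.3898 × 10⁻⁴) = 0.020952 rad s⁻¹, so T = 2π/N = 299.88 s ≈ 300 s.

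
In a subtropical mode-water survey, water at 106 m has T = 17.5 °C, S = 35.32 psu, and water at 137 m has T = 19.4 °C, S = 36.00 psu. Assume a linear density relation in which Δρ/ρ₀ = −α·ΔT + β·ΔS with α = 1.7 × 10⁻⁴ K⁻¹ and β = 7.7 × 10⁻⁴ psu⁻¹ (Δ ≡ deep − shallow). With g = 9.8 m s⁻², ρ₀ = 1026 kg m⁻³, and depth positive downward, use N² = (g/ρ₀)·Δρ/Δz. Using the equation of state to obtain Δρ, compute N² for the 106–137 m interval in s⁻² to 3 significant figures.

ΔT = +1.9 K, ΔS = +0.68 psu (deep − shallow).
Δρ/ρ₀ = −αΔT + βΔS = -3.23 × 10⁻⁴ + 5.236 × 10⁻⁴ = 2.006 × 10⁻⁴, so Δρ ≈ 0.2058 kg m⁻³.
N² = (g/ρ₀)·Δρ/Δz = g·(Δρ/ρ₀)/Δz = 9.8 × 2.006 × 10⁻⁴ / 31 = 6.3415 × 10⁻⁵ s⁻² ≈ 6.34 × 10⁻⁵ s⁻².

6.34 × 10⁻⁵ s⁻²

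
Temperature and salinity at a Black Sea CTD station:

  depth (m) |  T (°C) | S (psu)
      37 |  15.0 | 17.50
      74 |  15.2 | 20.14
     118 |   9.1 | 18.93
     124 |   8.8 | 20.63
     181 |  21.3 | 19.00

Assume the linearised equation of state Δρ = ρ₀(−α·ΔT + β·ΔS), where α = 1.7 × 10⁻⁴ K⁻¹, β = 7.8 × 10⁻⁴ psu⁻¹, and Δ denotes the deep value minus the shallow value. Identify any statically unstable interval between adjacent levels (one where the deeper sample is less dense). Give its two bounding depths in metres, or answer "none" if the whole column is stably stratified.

124–181 m

Evaluate Δρ/ρ₀ = −αΔT + βΔS across each adjacent pair:
  37–74 m: −αΔT+βΔS = −(1.7 × 10⁻⁴)(+0.2)+(7.8 × 10⁻⁴)(+2.64) = 2.0 × 10⁻³ → stable
  74–118 m: −αΔT+βΔS = −(1.7 × 10⁻⁴)(-6.1)+(7.8 × 10⁻⁴)(-1.21) = 9.3 × 10⁻⁵ → stable
  118–124 m: −αΔT+βΔS = −(1.7 × 10⁻⁴)(-0.3)+(7.8 × 10⁻⁴)(+1.70) = 1.4 × 10⁻³ → stable
  124–181 m: −αΔT+βΔS = −(1.7 × 10⁻⁴)(+12.5)+(7.8 × 10⁻⁴)(-1.63) = -3.4 × 10⁻³ → UNSTABLE
The 124–181 m interval has Δρ < 0: lighter water underlies denser water.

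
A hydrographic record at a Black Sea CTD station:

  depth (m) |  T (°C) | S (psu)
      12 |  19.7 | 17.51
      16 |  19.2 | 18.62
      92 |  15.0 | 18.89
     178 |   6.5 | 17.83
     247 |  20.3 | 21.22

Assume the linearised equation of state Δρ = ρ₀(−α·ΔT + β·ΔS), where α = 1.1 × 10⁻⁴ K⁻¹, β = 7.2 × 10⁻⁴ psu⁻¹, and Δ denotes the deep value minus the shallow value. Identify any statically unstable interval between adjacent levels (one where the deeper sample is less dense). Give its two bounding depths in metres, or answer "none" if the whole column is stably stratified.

none

Evaluate Δρ/ρ₀ = −αΔT + βΔS across each adjacent pair:
  12–16 m: −αΔT+βΔS = −(1.1 × 10⁻⁴)(-0.5)+(7.2 × 10⁻⁴)(+1.11) = 8.5 × 10⁻⁴ → stable
  16–92 m: −αΔT+βΔS = −(1.1 × 10⁻⁴)(-4.2)+(7.2 × 10⁻⁴)(+0.27) = 6.6 × 10⁻⁴ → stable
  92–178 m: −αΔT+βΔS = −(1.1 × 10⁻⁴)(-8.5)+(7.2 × 10⁻⁴)(-1.06) = 1.7 × 10⁻⁴ → stable
  178–247 m: −αΔT+βΔS = −(1.1 × 10⁻⁴)(+13.8)+(7.2 × 10⁻⁴)(+3.39) = 9.2 × 10⁻⁴ → stable
Every interval has Δρ > 0: the column is stably stratified throughout.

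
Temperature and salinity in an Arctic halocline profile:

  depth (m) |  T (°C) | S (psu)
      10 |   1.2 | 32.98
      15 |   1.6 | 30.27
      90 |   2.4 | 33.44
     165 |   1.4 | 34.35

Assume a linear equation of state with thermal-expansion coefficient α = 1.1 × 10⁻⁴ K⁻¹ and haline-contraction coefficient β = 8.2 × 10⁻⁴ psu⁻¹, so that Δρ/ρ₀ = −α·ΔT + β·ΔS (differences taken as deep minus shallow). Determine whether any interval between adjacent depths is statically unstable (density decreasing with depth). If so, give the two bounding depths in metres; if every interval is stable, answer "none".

10–15 m

Evaluate Δρ/ρ₀ = −αΔT + βΔS across each adjacent pair:
  10–15 m: −αΔT+βΔS = −(1.1 × 10⁻⁴)(+0.4)+(8.2 × 10⁻⁴)(-2.71) = -2.3 × 10⁻³ → UNSTABLE
  15–90 m: −αΔT+βΔS = −(1.1 × 10⁻⁴)(+0.8)+(8.2 × 10⁻⁴)(+3.17) = 2.5 × 10⁻³ → stable
  90–165 m: −αΔT+βΔS = −(1.1 × 10⁻⁴)(-1.0)+(8.2 × 10⁻⁴)(+0.91) = 8.6 × 10⁻⁴ → stable
The 10–15 m interval has Δρ < 0: lighter water underlies denser water.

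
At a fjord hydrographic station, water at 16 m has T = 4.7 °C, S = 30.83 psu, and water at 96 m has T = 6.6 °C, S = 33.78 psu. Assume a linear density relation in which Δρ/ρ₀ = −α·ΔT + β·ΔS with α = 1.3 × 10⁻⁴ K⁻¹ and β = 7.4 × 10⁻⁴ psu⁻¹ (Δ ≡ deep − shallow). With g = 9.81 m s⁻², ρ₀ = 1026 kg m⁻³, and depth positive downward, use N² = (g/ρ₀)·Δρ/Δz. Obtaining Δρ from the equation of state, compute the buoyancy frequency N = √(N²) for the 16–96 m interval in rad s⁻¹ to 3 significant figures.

ΔT = +1.9 K, ΔS = +2.95 psu (deep − shallow).
Δρ/ρ₀ = −αΔT + βΔS = -2.47 × 10⁻⁴ + 2.183 × 10⁻³ = 1.936 × 10⁻³, so Δρ ≈ 1.986 kg m⁻³.
N² = (g/ρ₀)·Δρ/Δz = g·(Δρ/ρ₀)/Δz = 9.81 × 1.936 × 10⁻³ / 80 = 2.3740 × 10⁻⁴ s⁻².
N = √(2.3740 × 10⁻⁴) = 0.015408 rad s⁻¹ ≈ 0.0154 rad s⁻¹.

0.0154 rad s⁻¹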